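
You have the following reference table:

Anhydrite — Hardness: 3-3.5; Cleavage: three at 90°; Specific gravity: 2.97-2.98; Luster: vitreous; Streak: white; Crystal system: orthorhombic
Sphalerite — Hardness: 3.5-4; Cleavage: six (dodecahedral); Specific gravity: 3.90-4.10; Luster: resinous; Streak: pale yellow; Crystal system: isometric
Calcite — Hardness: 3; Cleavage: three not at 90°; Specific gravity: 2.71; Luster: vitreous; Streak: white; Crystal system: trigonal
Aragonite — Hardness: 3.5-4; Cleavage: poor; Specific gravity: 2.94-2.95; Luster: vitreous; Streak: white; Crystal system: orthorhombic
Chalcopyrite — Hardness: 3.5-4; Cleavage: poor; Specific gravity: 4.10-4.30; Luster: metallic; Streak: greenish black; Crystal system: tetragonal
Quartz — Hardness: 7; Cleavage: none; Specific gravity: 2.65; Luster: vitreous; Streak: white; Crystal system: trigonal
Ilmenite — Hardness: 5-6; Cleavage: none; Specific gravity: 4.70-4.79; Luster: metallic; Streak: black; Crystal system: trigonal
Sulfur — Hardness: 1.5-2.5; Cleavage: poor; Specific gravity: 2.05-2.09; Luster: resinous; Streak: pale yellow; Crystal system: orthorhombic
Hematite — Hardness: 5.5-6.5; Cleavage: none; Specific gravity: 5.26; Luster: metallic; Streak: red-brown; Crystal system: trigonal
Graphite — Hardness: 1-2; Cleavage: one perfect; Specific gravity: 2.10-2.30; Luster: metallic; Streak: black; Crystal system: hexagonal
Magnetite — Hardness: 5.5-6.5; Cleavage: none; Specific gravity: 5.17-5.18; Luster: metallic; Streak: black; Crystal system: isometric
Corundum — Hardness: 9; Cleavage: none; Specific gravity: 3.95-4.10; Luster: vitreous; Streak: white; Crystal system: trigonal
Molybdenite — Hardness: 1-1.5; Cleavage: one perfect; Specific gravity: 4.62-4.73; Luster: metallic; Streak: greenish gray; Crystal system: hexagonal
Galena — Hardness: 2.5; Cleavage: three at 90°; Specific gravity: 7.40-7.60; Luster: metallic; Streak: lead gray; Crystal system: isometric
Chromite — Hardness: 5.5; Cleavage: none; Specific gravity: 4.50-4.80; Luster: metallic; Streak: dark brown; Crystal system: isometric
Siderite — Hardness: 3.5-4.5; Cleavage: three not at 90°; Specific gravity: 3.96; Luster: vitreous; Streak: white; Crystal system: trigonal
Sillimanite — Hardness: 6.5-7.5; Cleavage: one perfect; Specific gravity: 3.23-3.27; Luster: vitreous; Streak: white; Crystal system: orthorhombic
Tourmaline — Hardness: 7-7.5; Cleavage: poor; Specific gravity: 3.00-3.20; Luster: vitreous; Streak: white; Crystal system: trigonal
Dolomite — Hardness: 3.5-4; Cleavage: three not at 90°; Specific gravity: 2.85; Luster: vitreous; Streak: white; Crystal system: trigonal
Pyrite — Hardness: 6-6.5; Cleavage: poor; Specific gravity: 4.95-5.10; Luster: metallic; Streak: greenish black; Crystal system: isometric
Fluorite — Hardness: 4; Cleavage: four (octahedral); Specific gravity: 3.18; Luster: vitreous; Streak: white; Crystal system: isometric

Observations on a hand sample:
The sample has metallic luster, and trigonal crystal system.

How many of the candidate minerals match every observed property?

Metallic luster: leaves Chalcopyrite, Ilmenite, Hematite, Graphite, Magnetite, Molybdenite, Galena, Chromite, Pyrite.
Trigonal crystal system: narrows the field to Ilmenite, Hematite.
Consistent with every observation: Hematite, Ilmenite.
That is 2 minerals.

2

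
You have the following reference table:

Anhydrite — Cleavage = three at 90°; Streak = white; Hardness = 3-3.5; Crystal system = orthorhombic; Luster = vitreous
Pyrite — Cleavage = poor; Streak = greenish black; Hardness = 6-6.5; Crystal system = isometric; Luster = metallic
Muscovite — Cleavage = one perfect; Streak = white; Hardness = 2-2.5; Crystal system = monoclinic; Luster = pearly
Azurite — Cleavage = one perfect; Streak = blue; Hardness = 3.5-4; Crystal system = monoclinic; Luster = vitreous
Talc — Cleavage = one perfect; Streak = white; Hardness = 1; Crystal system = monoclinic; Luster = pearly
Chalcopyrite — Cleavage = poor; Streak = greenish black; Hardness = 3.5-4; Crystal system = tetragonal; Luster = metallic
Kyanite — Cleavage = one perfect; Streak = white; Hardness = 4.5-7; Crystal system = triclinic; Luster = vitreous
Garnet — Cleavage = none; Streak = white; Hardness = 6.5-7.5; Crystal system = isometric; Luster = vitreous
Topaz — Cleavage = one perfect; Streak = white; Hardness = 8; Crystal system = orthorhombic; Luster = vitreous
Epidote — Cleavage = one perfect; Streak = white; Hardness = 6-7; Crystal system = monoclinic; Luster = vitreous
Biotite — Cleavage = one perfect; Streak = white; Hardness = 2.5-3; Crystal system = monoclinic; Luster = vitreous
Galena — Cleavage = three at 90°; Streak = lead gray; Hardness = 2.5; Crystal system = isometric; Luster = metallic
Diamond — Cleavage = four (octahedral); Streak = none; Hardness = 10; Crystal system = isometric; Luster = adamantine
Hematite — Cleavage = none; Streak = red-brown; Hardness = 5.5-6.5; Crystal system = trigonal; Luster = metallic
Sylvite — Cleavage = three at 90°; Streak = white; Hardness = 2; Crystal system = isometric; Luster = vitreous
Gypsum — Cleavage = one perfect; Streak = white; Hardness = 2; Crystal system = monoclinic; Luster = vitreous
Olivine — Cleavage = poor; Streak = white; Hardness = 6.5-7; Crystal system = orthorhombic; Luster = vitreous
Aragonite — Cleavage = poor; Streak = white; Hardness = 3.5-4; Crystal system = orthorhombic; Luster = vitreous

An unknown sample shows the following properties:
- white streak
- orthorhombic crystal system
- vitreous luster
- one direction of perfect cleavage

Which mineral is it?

White streak rules out Pyrite, Azurite, Chalcopyrite, Galena, Diamond, Hematite.
Orthorhombic crystal system — Anhydrite, Topaz, Olivine, Aragonite remain.
Vitreous luster — no further eliminations.
One direction of perfect cleavage — leaves Topaz.
Only Topaz satisfies all observations.

Topaz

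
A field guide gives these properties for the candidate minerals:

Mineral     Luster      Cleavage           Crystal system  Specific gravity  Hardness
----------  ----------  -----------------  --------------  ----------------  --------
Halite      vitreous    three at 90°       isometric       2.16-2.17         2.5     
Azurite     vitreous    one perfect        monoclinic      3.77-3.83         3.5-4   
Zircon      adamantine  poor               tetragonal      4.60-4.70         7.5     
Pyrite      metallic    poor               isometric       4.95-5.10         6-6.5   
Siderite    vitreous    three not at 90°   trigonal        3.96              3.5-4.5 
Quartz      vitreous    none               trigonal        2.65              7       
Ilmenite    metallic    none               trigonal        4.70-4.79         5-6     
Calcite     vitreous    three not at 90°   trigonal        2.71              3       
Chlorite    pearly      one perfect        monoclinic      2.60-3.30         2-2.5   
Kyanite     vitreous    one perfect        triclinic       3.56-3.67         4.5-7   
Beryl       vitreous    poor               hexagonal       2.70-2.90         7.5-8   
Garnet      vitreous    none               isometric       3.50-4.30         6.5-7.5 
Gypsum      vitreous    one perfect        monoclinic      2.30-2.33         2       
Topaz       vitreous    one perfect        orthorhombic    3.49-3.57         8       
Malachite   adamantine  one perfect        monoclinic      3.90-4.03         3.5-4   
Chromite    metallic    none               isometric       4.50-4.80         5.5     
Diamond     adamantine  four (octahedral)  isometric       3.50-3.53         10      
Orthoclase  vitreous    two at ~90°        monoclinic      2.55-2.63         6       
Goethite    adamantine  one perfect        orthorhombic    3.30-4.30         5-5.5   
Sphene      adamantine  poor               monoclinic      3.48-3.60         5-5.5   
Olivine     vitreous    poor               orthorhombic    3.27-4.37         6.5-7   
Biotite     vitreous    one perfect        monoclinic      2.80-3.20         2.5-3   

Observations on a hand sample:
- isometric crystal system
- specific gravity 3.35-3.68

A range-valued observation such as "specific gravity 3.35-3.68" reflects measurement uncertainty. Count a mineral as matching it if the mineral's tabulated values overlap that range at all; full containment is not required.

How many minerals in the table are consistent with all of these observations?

Isometric crystal system — only Halite, Pyrite, Garnet, Chromite, Diamond remain.
Specific gravity 3.35-3.68 — only Garnet, Diamond remain.
Consistent with every observation: Diamond, Garnet.
That is 2 minerals.

2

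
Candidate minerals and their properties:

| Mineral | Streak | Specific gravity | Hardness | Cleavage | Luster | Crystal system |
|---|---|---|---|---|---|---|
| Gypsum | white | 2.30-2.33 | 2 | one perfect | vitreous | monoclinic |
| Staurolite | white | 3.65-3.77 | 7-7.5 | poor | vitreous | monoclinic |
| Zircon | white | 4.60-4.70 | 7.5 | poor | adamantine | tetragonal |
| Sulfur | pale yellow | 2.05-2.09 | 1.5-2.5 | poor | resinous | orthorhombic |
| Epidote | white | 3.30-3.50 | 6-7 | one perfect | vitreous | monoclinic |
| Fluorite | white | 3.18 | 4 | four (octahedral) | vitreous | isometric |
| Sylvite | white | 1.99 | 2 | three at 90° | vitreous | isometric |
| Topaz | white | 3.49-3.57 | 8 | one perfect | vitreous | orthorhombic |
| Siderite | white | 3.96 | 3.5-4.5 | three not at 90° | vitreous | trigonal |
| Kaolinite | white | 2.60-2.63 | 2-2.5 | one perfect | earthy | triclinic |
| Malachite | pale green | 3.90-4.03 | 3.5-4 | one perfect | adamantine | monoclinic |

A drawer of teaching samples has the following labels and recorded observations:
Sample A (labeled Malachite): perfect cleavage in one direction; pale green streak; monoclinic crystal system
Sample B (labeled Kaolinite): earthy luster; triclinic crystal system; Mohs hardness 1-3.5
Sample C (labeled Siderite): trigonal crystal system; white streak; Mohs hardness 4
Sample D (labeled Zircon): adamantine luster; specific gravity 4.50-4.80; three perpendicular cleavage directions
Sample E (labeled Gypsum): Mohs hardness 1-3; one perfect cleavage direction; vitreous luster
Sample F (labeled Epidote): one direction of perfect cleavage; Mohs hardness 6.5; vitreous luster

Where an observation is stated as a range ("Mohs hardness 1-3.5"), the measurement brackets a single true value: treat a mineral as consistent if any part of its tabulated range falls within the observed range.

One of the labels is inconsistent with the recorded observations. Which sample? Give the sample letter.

Sample A: all recorded properties match Malachite.
Sample B: all recorded properties match Kaolinite.
Sample C: all recorded properties match Siderite.
Sample D: Zircon has cleavage poor, but the record shows three perpendicular cleavage directions — this label is wrong.
Sample E: all recorded properties match Gypsum.
Sample F: all recorded properties match Epidote.
Sample D is the mislabeled one.

D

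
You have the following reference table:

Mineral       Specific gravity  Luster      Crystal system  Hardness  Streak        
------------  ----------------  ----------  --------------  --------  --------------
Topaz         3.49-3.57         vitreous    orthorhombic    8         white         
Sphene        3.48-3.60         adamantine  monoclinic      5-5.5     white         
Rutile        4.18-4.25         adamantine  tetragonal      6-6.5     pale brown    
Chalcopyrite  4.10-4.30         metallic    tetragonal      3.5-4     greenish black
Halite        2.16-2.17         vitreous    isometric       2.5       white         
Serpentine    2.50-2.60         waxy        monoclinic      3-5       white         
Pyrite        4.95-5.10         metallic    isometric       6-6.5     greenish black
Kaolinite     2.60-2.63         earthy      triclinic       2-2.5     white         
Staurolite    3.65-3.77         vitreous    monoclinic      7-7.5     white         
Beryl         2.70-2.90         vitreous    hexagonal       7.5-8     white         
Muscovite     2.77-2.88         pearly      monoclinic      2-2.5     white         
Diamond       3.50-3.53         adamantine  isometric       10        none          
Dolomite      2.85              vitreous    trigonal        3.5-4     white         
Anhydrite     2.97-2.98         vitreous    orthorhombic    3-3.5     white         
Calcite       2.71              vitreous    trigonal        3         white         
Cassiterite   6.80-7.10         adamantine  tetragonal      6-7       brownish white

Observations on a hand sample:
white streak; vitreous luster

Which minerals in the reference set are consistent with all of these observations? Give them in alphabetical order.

Anhydrite, Beryl, Calcite, Dolomite, Halite, Staurolite, Topaz

White streak is inconsistent with Rutile, Chalcopyrite, Pyrite, Diamond, Cassiterite.
Vitreous luster eliminates Sphene, Serpentine, Kaolinite, Muscovite.
Remaining candidates: Anhydrite, Beryl, Calcite, Dolomite, Halite, Staurolite, Topaz.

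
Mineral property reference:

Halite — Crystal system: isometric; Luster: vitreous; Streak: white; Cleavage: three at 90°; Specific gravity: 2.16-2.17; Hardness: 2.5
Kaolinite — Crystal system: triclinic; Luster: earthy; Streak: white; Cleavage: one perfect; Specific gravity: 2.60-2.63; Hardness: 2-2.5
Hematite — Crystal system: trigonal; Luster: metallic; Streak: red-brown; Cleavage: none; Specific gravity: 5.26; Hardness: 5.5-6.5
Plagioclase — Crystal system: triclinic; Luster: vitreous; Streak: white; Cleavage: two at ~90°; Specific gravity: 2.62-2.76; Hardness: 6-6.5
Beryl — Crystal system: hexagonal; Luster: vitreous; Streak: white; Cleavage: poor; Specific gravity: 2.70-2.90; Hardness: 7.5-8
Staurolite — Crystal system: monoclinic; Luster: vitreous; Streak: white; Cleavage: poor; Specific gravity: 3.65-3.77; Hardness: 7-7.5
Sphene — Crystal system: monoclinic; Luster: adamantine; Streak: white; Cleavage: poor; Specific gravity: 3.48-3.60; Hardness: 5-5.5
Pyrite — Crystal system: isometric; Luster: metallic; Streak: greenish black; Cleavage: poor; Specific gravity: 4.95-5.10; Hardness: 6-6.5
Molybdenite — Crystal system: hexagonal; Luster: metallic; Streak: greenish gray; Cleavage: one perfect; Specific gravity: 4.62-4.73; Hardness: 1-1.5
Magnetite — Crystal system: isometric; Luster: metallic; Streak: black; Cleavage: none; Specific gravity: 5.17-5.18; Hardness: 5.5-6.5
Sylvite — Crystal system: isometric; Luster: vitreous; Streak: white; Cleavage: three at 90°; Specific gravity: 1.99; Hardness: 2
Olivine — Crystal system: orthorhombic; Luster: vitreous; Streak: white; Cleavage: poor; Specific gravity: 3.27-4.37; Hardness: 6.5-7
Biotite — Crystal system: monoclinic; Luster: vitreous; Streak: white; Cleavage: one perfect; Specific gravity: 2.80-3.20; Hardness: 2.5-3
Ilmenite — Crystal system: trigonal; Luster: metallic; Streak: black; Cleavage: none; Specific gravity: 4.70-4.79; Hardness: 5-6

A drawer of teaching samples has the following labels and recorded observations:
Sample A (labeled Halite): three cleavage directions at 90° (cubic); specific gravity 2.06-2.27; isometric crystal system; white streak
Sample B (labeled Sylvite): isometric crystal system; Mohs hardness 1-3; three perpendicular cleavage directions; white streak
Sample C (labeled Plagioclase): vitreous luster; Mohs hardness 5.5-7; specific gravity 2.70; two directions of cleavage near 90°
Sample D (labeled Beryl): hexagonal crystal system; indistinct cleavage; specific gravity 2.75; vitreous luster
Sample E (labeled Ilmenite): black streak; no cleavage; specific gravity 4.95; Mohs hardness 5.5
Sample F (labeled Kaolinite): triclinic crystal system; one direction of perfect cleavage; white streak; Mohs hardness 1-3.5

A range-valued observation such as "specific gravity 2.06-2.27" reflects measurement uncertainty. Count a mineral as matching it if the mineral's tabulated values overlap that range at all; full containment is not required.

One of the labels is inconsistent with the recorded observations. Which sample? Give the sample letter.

E

Sample A: every observation is compatible with the reference values for Halite.
Sample B: every observation is compatible with the reference values for Sylvite.
Sample C: every observation is compatible with the reference values for Plagioclase.
Sample D: every observation is compatible with the reference values for Beryl.
Sample E: Ilmenite has SG 4.70-4.79, but the record shows specific gravity 4.95 — this label is wrong.
Sample F: every observation is compatible with the reference values for Kaolinite.
The mislabeled specimen is E.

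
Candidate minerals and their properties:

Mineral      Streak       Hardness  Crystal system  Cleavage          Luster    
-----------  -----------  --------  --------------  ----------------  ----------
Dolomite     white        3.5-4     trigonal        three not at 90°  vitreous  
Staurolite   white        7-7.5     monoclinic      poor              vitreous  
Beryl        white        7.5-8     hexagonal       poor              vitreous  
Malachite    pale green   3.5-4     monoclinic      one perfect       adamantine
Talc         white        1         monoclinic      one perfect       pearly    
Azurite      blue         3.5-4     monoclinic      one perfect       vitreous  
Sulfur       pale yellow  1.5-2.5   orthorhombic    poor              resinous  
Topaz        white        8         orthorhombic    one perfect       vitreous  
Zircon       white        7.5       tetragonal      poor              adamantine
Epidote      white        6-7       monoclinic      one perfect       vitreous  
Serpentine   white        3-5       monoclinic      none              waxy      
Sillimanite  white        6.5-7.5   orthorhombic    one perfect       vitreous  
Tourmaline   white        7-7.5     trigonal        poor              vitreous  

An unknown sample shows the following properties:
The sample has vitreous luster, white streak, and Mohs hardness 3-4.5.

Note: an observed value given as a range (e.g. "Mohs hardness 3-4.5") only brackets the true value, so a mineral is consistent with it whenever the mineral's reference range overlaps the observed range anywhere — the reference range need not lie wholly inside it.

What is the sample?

Dolomite

Vitreous luster rules out Malachite, Talc, Sulfur, Zircon, Serpentine.
White streak eliminates Azurite.
Mohs hardness 3-4.5: Dolomite remains.
Only Dolomite satisfies all observations.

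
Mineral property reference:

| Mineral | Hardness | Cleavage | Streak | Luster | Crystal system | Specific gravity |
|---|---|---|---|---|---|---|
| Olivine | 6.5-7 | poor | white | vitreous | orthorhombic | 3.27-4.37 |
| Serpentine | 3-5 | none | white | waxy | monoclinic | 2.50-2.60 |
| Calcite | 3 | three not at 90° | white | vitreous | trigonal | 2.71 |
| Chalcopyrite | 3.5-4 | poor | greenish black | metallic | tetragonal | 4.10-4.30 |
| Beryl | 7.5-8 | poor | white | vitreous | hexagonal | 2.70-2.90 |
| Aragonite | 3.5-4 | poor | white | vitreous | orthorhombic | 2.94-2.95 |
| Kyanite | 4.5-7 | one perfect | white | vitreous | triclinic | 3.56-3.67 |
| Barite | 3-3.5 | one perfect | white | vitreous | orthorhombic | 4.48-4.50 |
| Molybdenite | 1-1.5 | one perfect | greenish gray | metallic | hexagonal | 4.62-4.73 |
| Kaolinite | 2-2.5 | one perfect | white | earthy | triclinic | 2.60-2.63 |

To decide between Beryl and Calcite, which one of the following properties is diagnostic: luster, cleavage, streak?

Luster: both vitreous — identical.
Cleavage: Beryl poor, Calcite three not at 90° — these differ.
Streak: both white — identical.
Only cleavage differs between Beryl and Calcite among the listed tests.

cleavage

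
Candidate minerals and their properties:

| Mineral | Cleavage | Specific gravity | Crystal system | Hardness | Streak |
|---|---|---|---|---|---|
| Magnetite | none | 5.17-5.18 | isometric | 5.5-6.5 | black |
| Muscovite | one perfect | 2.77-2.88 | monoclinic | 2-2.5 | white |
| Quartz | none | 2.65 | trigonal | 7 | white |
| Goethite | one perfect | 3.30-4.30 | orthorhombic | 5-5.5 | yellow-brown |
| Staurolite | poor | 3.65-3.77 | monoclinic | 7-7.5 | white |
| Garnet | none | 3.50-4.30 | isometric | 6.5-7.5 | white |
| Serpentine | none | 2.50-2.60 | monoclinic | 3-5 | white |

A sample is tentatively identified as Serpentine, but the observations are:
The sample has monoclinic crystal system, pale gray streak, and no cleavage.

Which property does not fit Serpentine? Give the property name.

Monoclinic crystal system: Serpentine has monoclinic system — agrees.
Pale gray streak: Serpentine has white streak — outside the reference range.
No cleavage: Serpentine has cleavage none — agrees.
The streak is the one property that does not fit.

streak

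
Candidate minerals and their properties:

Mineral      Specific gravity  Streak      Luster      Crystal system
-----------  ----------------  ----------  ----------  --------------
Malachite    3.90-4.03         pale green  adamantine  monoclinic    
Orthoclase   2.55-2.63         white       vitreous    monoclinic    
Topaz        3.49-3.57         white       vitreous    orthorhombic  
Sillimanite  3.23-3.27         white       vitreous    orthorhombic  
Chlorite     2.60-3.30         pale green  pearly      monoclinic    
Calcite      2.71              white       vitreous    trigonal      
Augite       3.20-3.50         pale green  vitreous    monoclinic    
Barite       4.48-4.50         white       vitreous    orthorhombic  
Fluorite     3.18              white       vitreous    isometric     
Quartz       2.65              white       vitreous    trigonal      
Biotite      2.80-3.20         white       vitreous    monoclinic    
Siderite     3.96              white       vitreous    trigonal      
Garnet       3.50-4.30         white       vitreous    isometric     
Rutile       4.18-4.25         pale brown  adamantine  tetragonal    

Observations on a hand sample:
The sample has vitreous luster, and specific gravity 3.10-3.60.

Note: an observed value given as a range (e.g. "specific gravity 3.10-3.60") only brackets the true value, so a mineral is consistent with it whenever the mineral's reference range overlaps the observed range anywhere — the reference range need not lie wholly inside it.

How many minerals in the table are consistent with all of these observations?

Vitreous luster is inconsistent with Malachite, Chlorite, Rutile.
Specific gravity 3.10-3.60 is inconsistent with Orthoclase, Calcite, Barite, Quartz, Siderite.
Consistent with every observation: Augite, Biotite, Fluorite, Garnet, Sillimanite, Topaz.
That is 6 minerals.

6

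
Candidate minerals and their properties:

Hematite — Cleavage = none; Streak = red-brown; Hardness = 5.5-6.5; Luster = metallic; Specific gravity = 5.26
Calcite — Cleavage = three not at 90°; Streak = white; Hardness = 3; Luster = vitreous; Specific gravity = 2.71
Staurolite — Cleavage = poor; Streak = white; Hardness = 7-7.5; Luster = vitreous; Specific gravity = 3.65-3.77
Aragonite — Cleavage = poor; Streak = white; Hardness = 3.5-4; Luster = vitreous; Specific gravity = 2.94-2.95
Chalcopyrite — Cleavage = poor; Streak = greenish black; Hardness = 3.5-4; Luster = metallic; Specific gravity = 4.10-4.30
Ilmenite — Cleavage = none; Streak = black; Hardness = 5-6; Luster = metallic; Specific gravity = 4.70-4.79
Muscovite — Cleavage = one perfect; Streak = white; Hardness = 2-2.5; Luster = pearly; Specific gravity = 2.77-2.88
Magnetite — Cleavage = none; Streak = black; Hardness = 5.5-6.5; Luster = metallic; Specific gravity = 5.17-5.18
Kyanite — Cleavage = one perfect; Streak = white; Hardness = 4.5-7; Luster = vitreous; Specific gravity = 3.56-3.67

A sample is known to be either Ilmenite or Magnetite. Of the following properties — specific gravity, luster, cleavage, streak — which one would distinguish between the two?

Specific gravity: Ilmenite 4.70-4.79, Magnetite 5.17-5.18 — these differ.
Luster: both metallic — shared.
Cleavage: both none — shared.
Streak: both black — shared.
Specific gravity is the diagnostic property here.

specific gravity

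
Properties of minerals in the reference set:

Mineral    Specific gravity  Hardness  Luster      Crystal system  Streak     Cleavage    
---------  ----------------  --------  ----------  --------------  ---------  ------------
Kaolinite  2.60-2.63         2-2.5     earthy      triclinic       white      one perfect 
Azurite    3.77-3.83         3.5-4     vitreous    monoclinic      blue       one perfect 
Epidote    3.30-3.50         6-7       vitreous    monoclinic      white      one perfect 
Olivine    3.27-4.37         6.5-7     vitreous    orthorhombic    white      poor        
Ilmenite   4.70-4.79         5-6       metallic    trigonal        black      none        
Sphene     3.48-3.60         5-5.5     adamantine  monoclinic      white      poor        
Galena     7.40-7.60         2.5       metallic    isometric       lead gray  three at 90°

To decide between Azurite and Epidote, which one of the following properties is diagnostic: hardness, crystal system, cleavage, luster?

hardness

Hardness: Azurite 3.5-4, Epidote 6-7 — distinct.
Crystal system: both monoclinic — shared.
Cleavage: both one perfect — shared.
Luster: both vitreous — shared.
Hardness is the diagnostic property here.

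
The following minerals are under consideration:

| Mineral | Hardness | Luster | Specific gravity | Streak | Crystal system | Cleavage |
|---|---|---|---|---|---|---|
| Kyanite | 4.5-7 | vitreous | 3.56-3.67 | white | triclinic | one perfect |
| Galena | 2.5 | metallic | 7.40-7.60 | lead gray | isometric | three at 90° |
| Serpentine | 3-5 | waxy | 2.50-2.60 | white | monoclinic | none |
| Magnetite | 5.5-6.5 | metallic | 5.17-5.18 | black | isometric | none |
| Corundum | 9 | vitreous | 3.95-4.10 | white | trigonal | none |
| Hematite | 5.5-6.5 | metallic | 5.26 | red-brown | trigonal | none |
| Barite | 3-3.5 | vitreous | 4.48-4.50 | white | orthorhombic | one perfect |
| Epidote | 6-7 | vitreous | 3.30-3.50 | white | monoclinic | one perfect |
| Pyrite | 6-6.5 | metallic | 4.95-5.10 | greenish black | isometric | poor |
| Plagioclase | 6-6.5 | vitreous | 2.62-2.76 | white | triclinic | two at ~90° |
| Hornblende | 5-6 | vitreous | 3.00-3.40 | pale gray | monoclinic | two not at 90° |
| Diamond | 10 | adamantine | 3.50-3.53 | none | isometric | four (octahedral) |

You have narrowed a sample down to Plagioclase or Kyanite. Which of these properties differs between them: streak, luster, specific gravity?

specific gravity

Streak: both white — shared.
Luster: both vitreous — shared.
Specific gravity: Plagioclase 2.62-2.76, Kyanite 3.56-3.67 — these differ.
Only specific gravity differs between Plagioclase and Kyanite among the listed tests.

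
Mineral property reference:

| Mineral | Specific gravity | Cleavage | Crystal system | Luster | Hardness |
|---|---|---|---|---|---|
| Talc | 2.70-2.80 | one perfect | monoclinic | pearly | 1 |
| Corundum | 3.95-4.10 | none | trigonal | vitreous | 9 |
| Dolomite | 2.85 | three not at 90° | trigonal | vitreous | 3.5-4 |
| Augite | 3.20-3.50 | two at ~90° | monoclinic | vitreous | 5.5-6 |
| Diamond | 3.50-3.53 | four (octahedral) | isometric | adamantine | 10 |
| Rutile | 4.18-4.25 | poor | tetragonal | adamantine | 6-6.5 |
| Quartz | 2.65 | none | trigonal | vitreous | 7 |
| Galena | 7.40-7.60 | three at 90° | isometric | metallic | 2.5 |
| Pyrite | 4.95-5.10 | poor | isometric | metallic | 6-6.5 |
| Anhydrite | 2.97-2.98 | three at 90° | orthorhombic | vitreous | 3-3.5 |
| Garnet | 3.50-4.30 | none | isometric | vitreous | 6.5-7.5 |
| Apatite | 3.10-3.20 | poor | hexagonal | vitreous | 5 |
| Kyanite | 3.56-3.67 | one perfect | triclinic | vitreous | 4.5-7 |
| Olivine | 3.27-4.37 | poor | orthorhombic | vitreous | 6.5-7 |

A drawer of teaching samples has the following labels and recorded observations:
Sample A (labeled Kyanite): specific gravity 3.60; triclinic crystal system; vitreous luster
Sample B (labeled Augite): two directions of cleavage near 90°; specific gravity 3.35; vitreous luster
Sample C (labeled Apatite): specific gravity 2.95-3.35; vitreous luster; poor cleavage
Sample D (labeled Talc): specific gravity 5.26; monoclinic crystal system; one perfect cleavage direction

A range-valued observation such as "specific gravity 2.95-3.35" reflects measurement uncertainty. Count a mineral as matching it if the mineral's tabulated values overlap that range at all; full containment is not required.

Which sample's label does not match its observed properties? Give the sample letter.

D

Sample A: all recorded properties match Kyanite.
Sample B: all recorded properties match Augite.
Sample C: all recorded properties match Apatite.
Sample D: Talc has SG 2.70-2.80, but the record shows specific gravity 5.26 — this label is wrong.
Only sample D is inconsistent with its label.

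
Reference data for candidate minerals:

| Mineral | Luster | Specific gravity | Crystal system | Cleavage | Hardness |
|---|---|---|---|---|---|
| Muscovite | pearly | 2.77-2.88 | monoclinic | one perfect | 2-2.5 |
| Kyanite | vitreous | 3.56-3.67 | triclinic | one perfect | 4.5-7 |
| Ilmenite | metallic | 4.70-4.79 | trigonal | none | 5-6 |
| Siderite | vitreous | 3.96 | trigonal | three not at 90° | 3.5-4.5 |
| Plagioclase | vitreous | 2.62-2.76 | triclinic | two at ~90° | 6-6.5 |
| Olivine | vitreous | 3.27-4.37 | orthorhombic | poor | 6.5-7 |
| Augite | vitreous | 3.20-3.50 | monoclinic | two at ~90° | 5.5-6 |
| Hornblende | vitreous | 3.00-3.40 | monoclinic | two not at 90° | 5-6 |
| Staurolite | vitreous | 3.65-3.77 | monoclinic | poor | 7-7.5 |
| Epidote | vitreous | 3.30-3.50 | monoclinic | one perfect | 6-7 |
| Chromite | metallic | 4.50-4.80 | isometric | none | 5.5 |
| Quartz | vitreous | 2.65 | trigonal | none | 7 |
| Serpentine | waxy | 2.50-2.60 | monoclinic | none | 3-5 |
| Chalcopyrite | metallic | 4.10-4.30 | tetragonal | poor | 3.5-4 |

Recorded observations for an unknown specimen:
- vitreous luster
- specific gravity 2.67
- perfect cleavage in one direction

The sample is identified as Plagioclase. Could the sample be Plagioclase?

No

Vitreous luster — matches Plagioclase (vitreous luster).
Specific gravity 2.67 — matches Plagioclase (SG 2.62-2.76).
Perfect cleavage in one direction — Plagioclase has cleavage two at ~90°; which does not match.
The cleavage observation rules out Plagioclase.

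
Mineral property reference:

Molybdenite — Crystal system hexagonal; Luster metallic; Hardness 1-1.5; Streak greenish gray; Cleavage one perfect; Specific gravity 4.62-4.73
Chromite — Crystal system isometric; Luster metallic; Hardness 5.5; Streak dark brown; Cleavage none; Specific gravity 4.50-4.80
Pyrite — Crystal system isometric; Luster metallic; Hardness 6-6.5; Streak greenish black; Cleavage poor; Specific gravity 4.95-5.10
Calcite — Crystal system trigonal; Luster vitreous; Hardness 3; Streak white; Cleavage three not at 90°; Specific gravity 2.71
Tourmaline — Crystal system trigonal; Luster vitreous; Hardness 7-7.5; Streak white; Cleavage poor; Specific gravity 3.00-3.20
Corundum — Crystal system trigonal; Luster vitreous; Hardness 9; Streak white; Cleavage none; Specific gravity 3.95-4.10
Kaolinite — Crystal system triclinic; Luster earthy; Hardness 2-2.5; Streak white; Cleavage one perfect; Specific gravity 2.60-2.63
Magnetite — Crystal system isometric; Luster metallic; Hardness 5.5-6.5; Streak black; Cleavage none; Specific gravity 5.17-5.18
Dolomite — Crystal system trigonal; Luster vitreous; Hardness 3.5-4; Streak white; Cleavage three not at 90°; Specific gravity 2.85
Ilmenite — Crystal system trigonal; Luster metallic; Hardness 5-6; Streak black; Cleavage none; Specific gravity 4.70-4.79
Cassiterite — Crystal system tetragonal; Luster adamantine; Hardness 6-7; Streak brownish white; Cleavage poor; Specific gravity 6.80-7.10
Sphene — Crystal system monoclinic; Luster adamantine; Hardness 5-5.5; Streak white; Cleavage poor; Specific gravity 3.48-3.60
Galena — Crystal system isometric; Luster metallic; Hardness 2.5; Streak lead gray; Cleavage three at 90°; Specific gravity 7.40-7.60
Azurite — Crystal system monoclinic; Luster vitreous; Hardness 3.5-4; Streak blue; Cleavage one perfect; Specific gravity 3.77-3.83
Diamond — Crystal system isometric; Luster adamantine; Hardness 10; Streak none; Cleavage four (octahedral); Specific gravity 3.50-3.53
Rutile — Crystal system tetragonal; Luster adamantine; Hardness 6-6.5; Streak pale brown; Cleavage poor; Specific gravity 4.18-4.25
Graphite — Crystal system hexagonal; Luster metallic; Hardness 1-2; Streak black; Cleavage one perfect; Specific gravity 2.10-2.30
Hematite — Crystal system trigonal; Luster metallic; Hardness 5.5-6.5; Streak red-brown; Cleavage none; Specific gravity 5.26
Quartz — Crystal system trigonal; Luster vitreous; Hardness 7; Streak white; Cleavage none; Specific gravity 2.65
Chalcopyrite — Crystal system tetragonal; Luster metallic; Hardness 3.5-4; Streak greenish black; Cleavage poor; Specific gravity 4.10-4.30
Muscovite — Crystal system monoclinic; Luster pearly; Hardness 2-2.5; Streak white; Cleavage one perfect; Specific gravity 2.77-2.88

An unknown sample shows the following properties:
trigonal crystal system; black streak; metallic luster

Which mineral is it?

Ilmenite

Trigonal crystal system: leaves Calcite, Tourmaline, Corundum, Dolomite, Ilmenite, Hematite, Quartz.
Black streak: only Ilmenite remains.
Metallic luster: all remaining candidates fit.
The only mineral consistent with every observation is Ilmenite.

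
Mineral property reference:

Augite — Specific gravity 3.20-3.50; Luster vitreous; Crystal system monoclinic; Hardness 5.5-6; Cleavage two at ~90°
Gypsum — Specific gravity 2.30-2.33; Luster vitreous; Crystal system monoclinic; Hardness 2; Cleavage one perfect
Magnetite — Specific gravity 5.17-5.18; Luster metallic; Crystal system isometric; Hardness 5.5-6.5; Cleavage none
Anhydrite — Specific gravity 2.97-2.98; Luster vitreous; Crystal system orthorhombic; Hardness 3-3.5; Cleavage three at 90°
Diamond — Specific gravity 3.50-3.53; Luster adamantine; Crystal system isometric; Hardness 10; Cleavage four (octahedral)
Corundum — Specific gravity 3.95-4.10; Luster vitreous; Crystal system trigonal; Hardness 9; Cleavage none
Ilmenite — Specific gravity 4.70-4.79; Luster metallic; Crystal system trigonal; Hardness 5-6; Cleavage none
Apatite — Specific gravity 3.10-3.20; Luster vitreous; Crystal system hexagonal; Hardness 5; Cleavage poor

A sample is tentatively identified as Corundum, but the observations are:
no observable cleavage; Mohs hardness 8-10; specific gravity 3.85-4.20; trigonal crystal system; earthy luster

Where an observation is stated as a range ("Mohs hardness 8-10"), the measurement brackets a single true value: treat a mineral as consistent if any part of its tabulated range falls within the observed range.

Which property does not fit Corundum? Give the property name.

luster

No observable cleavage: Corundum has cleavage none — within range.
Mohs hardness 8-10: Corundum has hardness 9 — within range.
Specific gravity 3.85-4.20: Corundum has SG 3.95-4.10 — within range.
Trigonal crystal system: Corundum has trigonal system — within range.
Earthy luster: Corundum has vitreous luster — outside the reference range.
The luster is the one property that does not fit.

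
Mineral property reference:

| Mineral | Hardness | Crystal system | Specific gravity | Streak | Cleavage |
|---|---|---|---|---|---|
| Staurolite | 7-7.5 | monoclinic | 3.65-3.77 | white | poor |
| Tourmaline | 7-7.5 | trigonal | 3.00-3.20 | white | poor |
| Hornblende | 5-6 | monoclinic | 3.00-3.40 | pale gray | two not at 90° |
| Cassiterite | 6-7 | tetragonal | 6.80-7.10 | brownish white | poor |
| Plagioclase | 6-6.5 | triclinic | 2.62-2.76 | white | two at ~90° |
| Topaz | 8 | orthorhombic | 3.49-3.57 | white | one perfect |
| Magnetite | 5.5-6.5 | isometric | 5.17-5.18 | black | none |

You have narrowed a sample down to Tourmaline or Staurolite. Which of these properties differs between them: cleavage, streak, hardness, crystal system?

crystal system

Cleavage: both poor — same for both.
Streak: both white — same for both.
Hardness: both 7-7.5 — same for both.
Crystal system: Tourmaline trigonal, Staurolite monoclinic — distinct.
Only crystal system differs between Tourmaline and Staurolite among the listed tests.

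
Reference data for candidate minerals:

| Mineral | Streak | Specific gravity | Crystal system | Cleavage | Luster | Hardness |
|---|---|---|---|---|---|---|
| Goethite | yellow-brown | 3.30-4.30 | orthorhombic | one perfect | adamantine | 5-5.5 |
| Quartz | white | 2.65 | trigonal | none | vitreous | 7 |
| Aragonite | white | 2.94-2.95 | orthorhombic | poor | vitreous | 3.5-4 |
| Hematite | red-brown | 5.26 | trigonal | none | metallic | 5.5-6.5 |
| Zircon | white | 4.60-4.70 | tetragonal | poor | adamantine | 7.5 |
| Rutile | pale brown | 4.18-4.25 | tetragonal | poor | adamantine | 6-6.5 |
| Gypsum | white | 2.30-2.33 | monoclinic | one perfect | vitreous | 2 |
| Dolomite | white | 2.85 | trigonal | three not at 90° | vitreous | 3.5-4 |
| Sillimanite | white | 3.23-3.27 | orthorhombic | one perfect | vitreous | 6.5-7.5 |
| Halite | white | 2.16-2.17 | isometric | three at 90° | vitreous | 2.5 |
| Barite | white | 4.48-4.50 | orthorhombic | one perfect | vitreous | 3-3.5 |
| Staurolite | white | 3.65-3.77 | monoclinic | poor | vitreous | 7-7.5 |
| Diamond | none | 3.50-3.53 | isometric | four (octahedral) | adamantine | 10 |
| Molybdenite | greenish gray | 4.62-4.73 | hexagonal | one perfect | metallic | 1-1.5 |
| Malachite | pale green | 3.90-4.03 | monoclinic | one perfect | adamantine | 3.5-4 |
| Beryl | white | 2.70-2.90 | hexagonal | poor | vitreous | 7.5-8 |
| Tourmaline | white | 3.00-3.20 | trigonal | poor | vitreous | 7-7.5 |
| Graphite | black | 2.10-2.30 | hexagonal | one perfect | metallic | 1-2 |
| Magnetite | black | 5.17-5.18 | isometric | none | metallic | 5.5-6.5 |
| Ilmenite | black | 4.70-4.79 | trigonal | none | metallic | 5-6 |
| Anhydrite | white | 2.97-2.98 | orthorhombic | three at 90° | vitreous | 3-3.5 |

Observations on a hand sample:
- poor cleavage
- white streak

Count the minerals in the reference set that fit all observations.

5

Poor cleavage — narrows the field to Aragonite, Zircon, Rutile, Staurolite, Beryl, Tourmaline.
White streak is inconsistent with Rutile.
Consistent with every observation: Aragonite, Beryl, Staurolite, Tourmaline, Zircon.
That is 5 minerals.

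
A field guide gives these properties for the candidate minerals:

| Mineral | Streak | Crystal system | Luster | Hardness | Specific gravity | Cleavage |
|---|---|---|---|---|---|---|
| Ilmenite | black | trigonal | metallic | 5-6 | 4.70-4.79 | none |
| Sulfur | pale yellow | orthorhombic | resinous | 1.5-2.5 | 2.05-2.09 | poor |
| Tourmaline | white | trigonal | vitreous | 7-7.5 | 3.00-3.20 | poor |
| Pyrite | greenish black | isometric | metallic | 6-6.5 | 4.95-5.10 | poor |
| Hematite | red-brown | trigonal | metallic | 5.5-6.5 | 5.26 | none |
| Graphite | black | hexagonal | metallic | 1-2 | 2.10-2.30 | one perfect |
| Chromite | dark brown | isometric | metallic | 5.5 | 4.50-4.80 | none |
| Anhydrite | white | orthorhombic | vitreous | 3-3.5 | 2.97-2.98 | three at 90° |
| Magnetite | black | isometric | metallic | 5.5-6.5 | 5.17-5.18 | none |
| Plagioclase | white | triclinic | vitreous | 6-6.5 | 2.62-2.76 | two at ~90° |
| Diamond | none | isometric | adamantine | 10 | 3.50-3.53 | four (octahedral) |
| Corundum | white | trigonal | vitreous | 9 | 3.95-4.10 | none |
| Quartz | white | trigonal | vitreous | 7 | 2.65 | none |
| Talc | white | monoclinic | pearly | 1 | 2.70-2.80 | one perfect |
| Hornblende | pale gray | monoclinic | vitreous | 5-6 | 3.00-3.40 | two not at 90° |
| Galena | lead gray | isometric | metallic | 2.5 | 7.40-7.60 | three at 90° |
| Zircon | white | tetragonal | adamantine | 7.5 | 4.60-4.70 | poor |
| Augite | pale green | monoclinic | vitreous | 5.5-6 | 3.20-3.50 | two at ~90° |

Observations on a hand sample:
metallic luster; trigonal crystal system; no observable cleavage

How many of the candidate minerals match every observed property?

2

Metallic luster: only Ilmenite, Pyrite, Hematite, Graphite, Chromite, Magnetite, Galena remain.
Trigonal crystal system: Ilmenite, Hematite remain.
No observable cleavage: consistent with all remaining minerals.
Consistent with every observation: Hematite, Ilmenite.
That is 2 minerals.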